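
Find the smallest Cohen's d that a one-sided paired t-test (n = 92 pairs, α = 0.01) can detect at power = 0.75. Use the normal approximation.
d ≈ 0.31

Minimum detectable effect (paired t-test, normal approximation):
d = (z_α + z_β) / √n
d = (2.326 + 0.674) / √92
d = 3.001 / 9.592
d ≈ 0.31

By Cohen's convention (0.2 small / 0.5 medium / 0.8 large): small effect.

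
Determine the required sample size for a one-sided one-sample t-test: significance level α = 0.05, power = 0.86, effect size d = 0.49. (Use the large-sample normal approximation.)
n = 31

Sample size formula (one-sample t-test, normal approximation):
n = ((z_α + z_β) / d)²

z_α = 1.645 (for α = 0.05, one-sided)
z_β = 1.080 (for power = 0.86)
d = 0.49

n = ((1.645 + 1.080) / 0.49)²
n = (5.561)²
n ≈ 30.92
Round up to the next whole number: n = 31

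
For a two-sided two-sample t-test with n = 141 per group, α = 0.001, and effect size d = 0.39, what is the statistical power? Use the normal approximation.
Power ≈ 0.49

Power calculation (two-sample t-test, normal approximation):
z_β = d · √(n/2) - z_{α/2}
z_β = 0.39 · √(141/2) - 3.291
z_β = 0.39 · 8.396 - 3.291
z_β = -0.016

Power = Φ(z_β) = Φ(-0.016) ≈ 0.494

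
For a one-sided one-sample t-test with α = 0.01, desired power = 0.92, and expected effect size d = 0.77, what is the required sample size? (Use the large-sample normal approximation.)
n = 24

Sample size formula (one-sample t-test, normal approximation):
n = ((z_α + z_β) / d)²

z_α = 2.326 (for α = 0.01, one-sided)
z_β = 1.405 (for power = 0.92)
d = 0.77

n = ((2.326 + 1.405) / 0.77)²
n = (4.845)²
n ≈ 23.47
Round up to the next whole number: n = 24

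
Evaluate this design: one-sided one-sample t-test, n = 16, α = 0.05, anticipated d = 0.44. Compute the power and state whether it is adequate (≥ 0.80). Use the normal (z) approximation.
Power ≈ 0.55; the study is underpowered (power < 0.80)

Power calculation (one-sample t-test, normal approximation):
z_β = d · √n - z_α
z_β = 0.44 · √16 - 1.645
z_β = 0.44 · 4.000 - 1.645
z_β = 0.115

Power = Φ(z_β) = Φ(0.115) ≈ 0.546

Effect size d = 0.44 is small by Cohen's convention (0.2/0.5/0.8).

Threshold: power ≥ 0.80 is conventionally adequate.
Power ≈ 0.55 → the study is underpowered (power < 0.80).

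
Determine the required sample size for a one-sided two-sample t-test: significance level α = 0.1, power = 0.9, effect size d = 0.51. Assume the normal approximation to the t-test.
n = 51 per group

Sample size formula (two-sample t-test, normal approximation):
n = 2 · ((z_α + z_β) / d)²

z_α = 1.282 (for α = 0.1, one-sided)
z_β = 1.282 (for power = 0.9)
d = 0.51

n = 2 · ((1.282 + 1.282) / 0.51)²
n = 2 · (5.027)²
n ≈ 50.54
Round up to the next whole number: n = 51 per group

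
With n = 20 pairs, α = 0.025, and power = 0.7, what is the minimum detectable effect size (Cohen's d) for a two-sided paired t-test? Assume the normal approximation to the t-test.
d ≈ 0.62

Minimum detectable effect (paired t-test, normal approximation):
d = (z_{α/2} + z_β) / √n
d = (2.241 + 0.524) / √20
d = 2.766 / 4.472
d ≈ 0.62

By Cohen's convention (0.2 small / 0.5 medium / 0.8 large): medium effect.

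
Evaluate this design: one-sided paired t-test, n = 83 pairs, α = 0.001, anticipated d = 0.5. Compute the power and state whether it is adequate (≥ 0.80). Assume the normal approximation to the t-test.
Power ≈ 0.93; the study is adequately powered (power ≥ 0.80)

Power calculation (paired t-test, normal approximation):
z_β = d · √n - z_α
z_β = 0.5 · √83 - 3.090
z_β = 0.5 · 9.110 - 3.090
z_β = 1.465

Power = Φ(z_β) = Φ(1.465) ≈ 0.929

Effect size d = 0.5 is medium by Cohen's convention (0.2/0.5/0.8).

Threshold: power ≥ 0.80 is conventionally adequate.
Power ≈ 0.93 → the study is adequately powered (power ≥ 0.80).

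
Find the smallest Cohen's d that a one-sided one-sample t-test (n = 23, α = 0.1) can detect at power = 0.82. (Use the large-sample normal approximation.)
d ≈ 0.46

Minimum detectable effect (one-sample t-test, normal approximation):
d = (z_α + z_β) / √n
d = (1.282 + 0.915) / √23
d = 2.197 / 4.796
d ≈ 0.46

By Cohen's convention (0.2 small / 0.5 medium / 0.8 large): small effect.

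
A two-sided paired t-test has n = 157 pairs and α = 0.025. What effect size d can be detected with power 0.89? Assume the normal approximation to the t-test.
d ≈ 0.28

Minimum detectable effect (paired t-test, normal approximation):
d = (z_{α/2} + z_β) / √n
d = (2.241 + 1.227) / √157
d = 3.468 / 12.530
d ≈ 0.28

By Cohen's convention (0.2 small / 0.5 medium / 0.8 large): small effect.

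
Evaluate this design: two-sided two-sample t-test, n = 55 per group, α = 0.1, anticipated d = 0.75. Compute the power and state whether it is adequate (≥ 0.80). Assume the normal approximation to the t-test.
Power ≈ 0.99; the study is adequately powered (power ≥ 0.80)

Power calculation (two-sample t-test, normal approximation):
z_β = d · √(n/2) - z_{α/2}
z_β = 0.75 · √(55/2) - 1.645
z_β = 0.75 · 5.244 - 1.645
z_β = 2.288

Power = Φ(z_β) = Φ(2.288) ≈ 0.989

Effect size d = 0.75 is medium by Cohen's convention (0.2/0.5/0.8).

Threshold: power ≥ 0.80 is conventionally adequate.
Power ≈ 0.99 → the study is adequately powered (power ≥ 0.80).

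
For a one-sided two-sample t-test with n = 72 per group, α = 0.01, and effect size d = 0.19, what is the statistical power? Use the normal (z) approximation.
Power ≈ 0.12

Power calculation (two-sample t-test, normal approximation):
z_β = d · √(n/2) - z_α
z_β = 0.19 · √(72/2) - 2.326
z_β = 0.19 · 6.000 - 2.326
z_β = -1.186

Power = Φ(z_β) = Φ(-1.186) ≈ 0.118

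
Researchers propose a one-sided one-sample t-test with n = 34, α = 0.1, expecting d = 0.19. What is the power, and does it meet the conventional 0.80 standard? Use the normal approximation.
Power ≈ 0.43; the study is underpowered (power < 0.80)

Power calculation (one-sample t-test, normal approximation):
z_β = d · √n - z_α
z_β = 0.19 · √34 - 1.282
z_β = 0.19 · 5.831 - 1.282
z_β = -0.174

Power = Φ(z_β) = Φ(-0.174) ≈ 0.431

Effect size d = 0.19 is very small by Cohen's convention (0.2/0.5/0.8).

Threshold: power ≥ 0.80 is conventionally adequate.
Power ≈ 0.43 → the study is underpowered (power < 0.80).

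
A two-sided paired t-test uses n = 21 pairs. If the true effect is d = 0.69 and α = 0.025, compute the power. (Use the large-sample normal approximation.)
Power ≈ 0.82

Power calculation (paired t-test, normal approximation):
z_β = d · √n - z_{α/2}
z_β = 0.69 · √21 - 2.241
z_β = 0.69 · 4.583 - 2.241
z_β = 0.921

Power = Φ(z_β) = Φ(0.921) ≈ 0.821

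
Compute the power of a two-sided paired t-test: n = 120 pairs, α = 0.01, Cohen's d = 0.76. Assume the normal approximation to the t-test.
Power ≈ 1.00

Power calculation (paired t-test, normal approximation):
z_β = d · √n - z_{α/2}
z_β = 0.76 · √120 - 2.576
z_β = 0.76 · 10.954 - 2.576
z_β = 5.750

Power = Φ(z_β) = Φ(5.750) ≈ 1.000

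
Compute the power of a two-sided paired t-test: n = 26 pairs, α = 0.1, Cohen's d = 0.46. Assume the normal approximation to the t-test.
Power ≈ 0.76

Power calculation (paired t-test, normal approximation):
z_β = d · √n - z_{α/2}
z_β = 0.46 · √26 - 1.645
z_β = 0.46 · 5.099 - 1.645
z_β = 0.701

Power = Φ(z_β) = Φ(0.701) ≈ 0.758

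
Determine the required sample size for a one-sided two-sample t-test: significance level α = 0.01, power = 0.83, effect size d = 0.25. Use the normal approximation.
n = 345 per group

Sample size formula (two-sample t-test, normal approximation):
n = 2 · ((z_α + z_β) / d)²

z_α = 2.326 (for α = 0.01, one-sided)
z_β = 0.954 (for power = 0.83)
d = 0.25

n = 2 · ((2.326 + 0.954) / 0.25)²
n = 2 · (13.120)²
n ≈ 344.27
Round up to the next whole number: n = 345 per group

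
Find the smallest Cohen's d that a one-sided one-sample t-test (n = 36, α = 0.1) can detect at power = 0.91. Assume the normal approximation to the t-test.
d ≈ 0.44

Minimum detectable effect (one-sample t-test, normal approximation):
d = (z_α + z_β) / √n
d = (1.282 + 1.341) / √36
d = 2.622 / 6.000
d ≈ 0.44

By Cohen's convention (0.2 small / 0.5 medium / 0.8 large): small effect.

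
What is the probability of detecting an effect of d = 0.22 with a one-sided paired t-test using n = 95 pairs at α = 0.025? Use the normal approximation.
Power ≈ 0.57

Power calculation (paired t-test, normal approximation):
z_β = d · √n - z_α
z_β = 0.22 · √95 - 1.960
z_β = 0.22 · 9.747 - 1.960
z_β = 0.184

Power = Φ(z_β) = Φ(0.184) ≈ 0.573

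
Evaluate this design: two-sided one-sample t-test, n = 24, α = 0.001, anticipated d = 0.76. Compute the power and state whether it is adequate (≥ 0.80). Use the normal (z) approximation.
Power ≈ 0.67; the study is underpowered (power < 0.80)

Power calculation (one-sample t-test, normal approximation):
z_β = d · √n - z_{α/2}
z_β = 0.76 · √24 - 3.291
z_β = 0.76 · 4.899 - 3.291
z_β = 0.433

Power = Φ(z_β) = Φ(0.433) ≈ 0.667

Effect size d = 0.76 is medium by Cohen's convention (0.2/0.5/0.8).

Threshold: power ≥ 0.80 is conventionally adequate.
Power ≈ 0.67 → the study is underpowered (power < 0.80).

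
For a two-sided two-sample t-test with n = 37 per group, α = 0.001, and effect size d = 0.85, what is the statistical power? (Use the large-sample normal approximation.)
Power ≈ 0.64

Power calculation (two-sample t-test, normal approximation):
z_β = d · √(n/2) - z_{α/2}
z_β = 0.85 · √(37/2) - 3.291
z_β = 0.85 · 4.301 - 3.291
z_β = 0.365

Power = Φ(z_β) = Φ(0.365) ≈ 0.643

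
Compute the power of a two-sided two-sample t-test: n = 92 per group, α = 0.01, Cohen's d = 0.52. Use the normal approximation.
Power ≈ 0.83

Power calculation (two-sample t-test, normal approximation):
z_β = d · √(n/2) - z_{α/2}
z_β = 0.52 · √(92/2) - 2.576
z_β = 0.52 · 6.782 - 2.576
z_β = 0.951

Power = Φ(z_β) = Φ(0.951) ≈ 0.829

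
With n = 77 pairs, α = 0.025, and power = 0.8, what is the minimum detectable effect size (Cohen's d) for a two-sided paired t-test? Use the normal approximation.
d ≈ 0.35

Minimum detectable effect (paired t-test, normal approximation):
d = (z_{α/2} + z_β) / √n
d = (2.241 + 0.842) / √77
d = 3.083 / 8.775
d ≈ 0.35

By Cohen's convention (0.2 small / 0.5 medium / 0.8 large): small effect.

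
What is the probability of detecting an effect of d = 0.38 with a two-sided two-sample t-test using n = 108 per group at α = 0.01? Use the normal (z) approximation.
Power ≈ 0.59

Power calculation (two-sample t-test, normal approximation):
z_β = d · √(n/2) - z_{α/2}
z_β = 0.38 · √(108/2) - 2.576
z_β = 0.38 · 7.348 - 2.576
z_β = 0.217

Power = Φ(z_β) = Φ(0.217) ≈ 0.586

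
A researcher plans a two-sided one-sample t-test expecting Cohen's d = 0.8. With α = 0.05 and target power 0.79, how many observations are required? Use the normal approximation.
n = 12

Sample size formula (one-sample t-test, normal approximation):
n = ((z_{α/2} + z_β) / d)²

z_{α/2} = 1.960 (for α = 0.05, two-sided)
z_β = 0.806 (for power = 0.79)
d = 0.8

n = ((1.960 + 0.806) / 0.8)²
n = (3.458)²
n ≈ 11.96
Round up to the next whole number: n = 12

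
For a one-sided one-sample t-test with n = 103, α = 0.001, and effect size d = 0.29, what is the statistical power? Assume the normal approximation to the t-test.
Power ≈ 0.44

Power calculation (one-sample t-test, normal approximation):
z_β = d · √n - z_α
z_β = 0.29 · √103 - 3.090
z_β = 0.29 · 10.149 - 3.090
z_β = -0.147

Power = Φ(z_β) = Φ(-0.147) ≈ 0.442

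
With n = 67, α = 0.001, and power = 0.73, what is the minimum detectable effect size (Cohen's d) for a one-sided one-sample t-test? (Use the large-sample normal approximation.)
d ≈ 0.45

Minimum detectable effect (one-sample t-test, normal approximation):
d = (z_α + z_β) / √n
d = (3.090 + 0.613) / √67
d = 3.703 / 8.185
d ≈ 0.45

By Cohen's convention (0.2 small / 0.5 medium / 0.8 large): small effect.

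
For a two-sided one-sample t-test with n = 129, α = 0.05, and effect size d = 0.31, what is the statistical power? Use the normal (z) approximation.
Power ≈ 0.94

Power calculation (one-sample t-test, normal approximation):
z_β = d · √n - z_{α/2}
z_β = 0.31 · √129 - 1.960
z_β = 0.31 · 11.358 - 1.960
z_β = 1.561

Power = Φ(z_β) = Φ(1.561) ≈ 0.941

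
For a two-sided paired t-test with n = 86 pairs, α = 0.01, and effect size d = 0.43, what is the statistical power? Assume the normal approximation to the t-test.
Power ≈ 0.92

Power calculation (paired t-test, normal approximation):
z_β = d · √n - z_{α/2}
z_β = 0.43 · √86 - 2.576
z_β = 0.43 · 9.274 - 2.576
z_β = 1.412

Power = Φ(z_β) = Φ(1.412) ≈ 0.921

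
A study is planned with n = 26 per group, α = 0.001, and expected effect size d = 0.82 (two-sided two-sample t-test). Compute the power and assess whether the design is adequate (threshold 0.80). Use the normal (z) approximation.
Power ≈ 0.37; the study is underpowered (power < 0.80)

Power calculation (two-sample t-test, normal approximation):
z_β = d · √(n/2) - z_{α/2}
z_β = 0.82 · √(26/2) - 3.291
z_β = 0.82 · 3.606 - 3.291
z_β = -0.334

Power = Φ(z_β) = Φ(-0.334) ≈ 0.369

Effect size d = 0.82 is large by Cohen's convention (0.2/0.5/0.8).

Threshold: power ≥ 0.80 is conventionally adequate.
Power ≈ 0.37 → the study is underpowered (power < 0.80).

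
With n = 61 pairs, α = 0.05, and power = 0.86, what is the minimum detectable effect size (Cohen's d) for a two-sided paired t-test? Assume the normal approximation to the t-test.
d ≈ 0.39

Minimum detectable effect (paired t-test, normal approximation):
d = (z_{α/2} + z_β) / √n
d = (1.960 + 1.080) / √61
d = 3.040 / 7.810
d ≈ 0.39

By Cohen's convention (0.2 small / 0.5 medium / 0.8 large): small effect.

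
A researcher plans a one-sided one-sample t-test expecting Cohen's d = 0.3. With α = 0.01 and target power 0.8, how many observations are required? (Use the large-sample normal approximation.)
n = 112

Sample size formula (one-sample t-test, normal approximation):
n = ((z_α + z_β) / d)²

z_α = 2.326 (for α = 0.01, one-sided)
z_β = 0.842 (for power = 0.8)
d = 0.3

n = ((2.326 + 0.842) / 0.3)²
n = (10.560)²
n ≈ 111.51
Round up to the next whole number: n = 112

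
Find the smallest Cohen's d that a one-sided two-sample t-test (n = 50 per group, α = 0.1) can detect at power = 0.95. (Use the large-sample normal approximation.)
d ≈ 0.59

Minimum detectable effect (two-sample t-test, normal approximation):
d = (z_α + z_β) / √(n/2)
d = (1.282 + 1.645) / √(50/2)
d = 2.926 / 5.000
d ≈ 0.59

By Cohen's convention (0.2 small / 0.5 medium / 0.8 large): medium effect.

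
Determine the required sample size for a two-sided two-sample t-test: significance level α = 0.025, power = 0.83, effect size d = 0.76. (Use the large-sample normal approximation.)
n = 36 per group

Sample size formula (two-sample t-test, normal approximation):
n = 2 · ((z_{α/2} + z_β) / d)²

z_{α/2} = 2.241 (for α = 0.025, two-sided)
z_β = 0.954 (for power = 0.83)
d = 0.76

n = 2 · ((2.241 + 0.954) / 0.76)²
n = 2 · (4.204)²
n ≈ 35.35
Round up to the next whole number: n = 36 per group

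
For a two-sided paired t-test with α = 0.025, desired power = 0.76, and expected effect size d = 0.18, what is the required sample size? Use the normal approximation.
n = 269 pairs

Sample size formula (paired t-test, normal approximation):
n = ((z_{α/2} + z_β) / d)²

z_{α/2} = 2.241 (for α = 0.025, two-sided)
z_β = 0.706 (for power = 0.76)
d = 0.18

n = ((2.241 + 0.706) / 0.18)²
n = (16.372)²
n ≈ 268.04
Round up to the next whole number: n = 269 pairs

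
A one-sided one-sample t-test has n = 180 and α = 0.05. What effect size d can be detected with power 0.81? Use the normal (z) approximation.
d ≈ 0.19

Minimum detectable effect (one-sample t-test, normal approximation):
d = (z_α + z_β) / √n
d = (1.645 + 0.878) / √180
d = 2.523 / 13.416
d ≈ 0.19

By Cohen's convention (0.2 small / 0.5 medium / 0.8 large): very small effect.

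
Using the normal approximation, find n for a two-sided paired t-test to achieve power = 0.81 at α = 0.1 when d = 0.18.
n = 197 pairs

Sample size formula (paired t-test, normal approximation):
n = ((z_{α/2} + z_β) / d)²

z_{α/2} = 1.645 (for α = 0.1, two-sided)
z_β = 0.878 (for power = 0.81)
d = 0.18

n = ((1.645 + 0.878) / 0.18)²
n = (14.017)²
n ≈ 196.48
Round up to the next whole number: n = 197 pairs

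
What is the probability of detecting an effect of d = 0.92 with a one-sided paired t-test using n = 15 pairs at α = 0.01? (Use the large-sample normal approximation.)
Power ≈ 0.89

Power calculation (paired t-test, normal approximation):
z_β = d · √n - z_α
z_β = 0.92 · √15 - 2.326
z_β = 0.92 · 3.873 - 2.326
z_β = 1.237

Power = Φ(z_β) = Φ(1.237) ≈ 0.892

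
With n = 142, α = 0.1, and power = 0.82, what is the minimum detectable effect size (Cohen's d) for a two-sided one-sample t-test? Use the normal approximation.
d ≈ 0.21

Minimum detectable effect (one-sample t-test, normal approximation):
d = (z_{α/2} + z_β) / √n
d = (1.645 + 0.915) / √142
d = 2.560 / 11.916
d ≈ 0.21

By Cohen's convention (0.2 small / 0.5 medium / 0.8 large): small effect.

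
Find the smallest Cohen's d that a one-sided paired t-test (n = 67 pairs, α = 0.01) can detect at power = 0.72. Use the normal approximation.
d ≈ 0.36

Minimum detectable effect (paired t-test, normal approximation):
d = (z_α + z_β) / √n
d = (2.326 + 0.583) / √67
d = 2.909 / 8.185
d ≈ 0.36

By Cohen's convention (0.2 small / 0.5 medium / 0.8 large): small effect.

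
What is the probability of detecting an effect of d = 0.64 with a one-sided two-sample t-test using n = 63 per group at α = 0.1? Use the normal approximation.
Power ≈ 0.99

Power calculation (two-sample t-test, normal approximation):
z_β = d · √(n/2) - z_α
z_β = 0.64 · √(63/2) - 1.282
z_β = 0.64 · 5.612 - 1.282
z_β = 2.310

Power = Φ(z_β) = Φ(2.310) ≈ 0.990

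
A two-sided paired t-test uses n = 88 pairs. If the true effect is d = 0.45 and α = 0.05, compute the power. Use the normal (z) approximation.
Power ≈ 0.99

Power calculation (paired t-test, normal approximation):
z_β = d · √n - z_{α/2}
z_β = 0.45 · √88 - 1.960
z_β = 0.45 · 9.381 - 1.960
z_β = 2.261

Power = Φ(z_β) = Φ(2.261) ≈ 0.988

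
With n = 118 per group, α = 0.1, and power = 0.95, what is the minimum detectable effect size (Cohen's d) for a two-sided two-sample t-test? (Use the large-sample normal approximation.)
d ≈ 0.43

Minimum detectable effect (two-sample t-test, normal approximation):
d = (z_{α/2} + z_β) / √(n/2)
d = (1.645 + 1.645) / √(118/2)
d = 3.290 / 7.681
d ≈ 0.43

By Cohen's convention (0.2 small / 0.5 medium / 0.8 large): small effect.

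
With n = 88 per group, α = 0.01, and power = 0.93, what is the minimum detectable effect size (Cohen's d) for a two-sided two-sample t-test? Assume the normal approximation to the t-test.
d ≈ 0.61

Minimum detectable effect (two-sample t-test, normal approximation):
d = (z_{α/2} + z_β) / √(n/2)
d = (2.576 + 1.476) / √(88/2)
d = 4.052 / 6.633
d ≈ 0.61

By Cohen's convention (0.2 small / 0.5 medium / 0.8 large): medium effect.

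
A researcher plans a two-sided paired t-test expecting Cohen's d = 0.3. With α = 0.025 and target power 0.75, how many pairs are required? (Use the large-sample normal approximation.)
n = 95 pairs

Sample size formula (paired t-test, normal approximation):
n = ((z_{α/2} + z_β) / d)²

z_{α/2} = 2.241 (for α = 0.025, two-sided)
z_β = 0.674 (for power = 0.75)
d = 0.3

n = ((2.241 + 0.674) / 0.3)²
n = (9.717)²
n ≈ 94.42
Round up to the next whole number: n = 95 pairs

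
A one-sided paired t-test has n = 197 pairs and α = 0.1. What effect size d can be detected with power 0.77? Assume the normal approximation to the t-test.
d ≈ 0.14

Minimum detectable effect (paired t-test, normal approximation):
d = (z_α + z_β) / √n
d = (1.282 + 0.739) / √197
d = 2.020 / 14.036
d ≈ 0.14

By Cohen's convention (0.2 small / 0.5 medium / 0.8 large): very small effect.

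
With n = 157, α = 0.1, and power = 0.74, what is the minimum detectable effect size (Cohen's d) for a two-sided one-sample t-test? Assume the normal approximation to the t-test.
d ≈ 0.18

Minimum detectable effect (one-sample t-test, normal approximation):
d = (z_{α/2} + z_β) / √n
d = (1.645 + 0.643) / √157
d = 2.288 / 12.530
d ≈ 0.18

By Cohen's convention (0.2 small / 0.5 medium / 0.8 large): very small effect.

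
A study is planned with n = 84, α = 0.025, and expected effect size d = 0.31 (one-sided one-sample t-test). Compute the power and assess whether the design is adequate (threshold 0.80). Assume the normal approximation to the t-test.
Power ≈ 0.81; the study is adequately powered (power ≥ 0.80)

Power calculation (one-sample t-test, normal approximation):
z_β = d · √n - z_α
z_β = 0.31 · √84 - 1.960
z_β = 0.31 · 9.165 - 1.960
z_β = 0.881

Power = Φ(z_β) = Φ(0.881) ≈ 0.811

Effect size d = 0.31 is small by Cohen's convention (0.2/0.5/0.8).

Threshold: power ≥ 0.80 is conventionally adequate.
Power ≈ 0.81 → the study is adequately powered (power ≥ 0.80).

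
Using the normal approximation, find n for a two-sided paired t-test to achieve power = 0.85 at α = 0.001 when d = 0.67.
n = 42 pairs

Sample size formula (paired t-test, normal approximation):
n = ((z_{α/2} + z_β) / d)²

z_{α/2} = 3.291 (for α = 0.001, two-sided)
z_β = 1.036 (for power = 0.85)
d = 0.67

n = ((3.291 + 1.036) / 0.67)²
n = (6.458)²
n ≈ 41.71
Round up to the next whole number: n = 42 pairs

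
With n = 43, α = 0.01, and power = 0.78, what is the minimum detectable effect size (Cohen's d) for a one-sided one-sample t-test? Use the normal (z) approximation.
d ≈ 0.47

Minimum detectable effect (one-sample t-test, normal approximation):
d = (z_α + z_β) / √n
d = (2.326 + 0.772) / √43
d = 3.099 / 6.557
d ≈ 0.47

By Cohen's convention (0.2 small / 0.5 medium / 0.8 large): small effect.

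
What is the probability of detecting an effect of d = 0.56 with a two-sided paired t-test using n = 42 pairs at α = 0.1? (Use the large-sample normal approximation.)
Power ≈ 0.98

Power calculation (paired t-test, normal approximation):
z_β = d · √n - z_{α/2}
z_β = 0.56 · √42 - 1.645
z_β = 0.56 · 6.481 - 1.645
z_β = 1.984

Power = Φ(z_β) = Φ(1.984) ≈ 0.976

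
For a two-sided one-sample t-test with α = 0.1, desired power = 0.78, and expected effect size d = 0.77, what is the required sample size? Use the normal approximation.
n = 10

Sample size formula (one-sample t-test, normal approximation):
n = ((z_{α/2} + z_β) / d)²

z_{α/2} = 1.645 (for α = 0.1, two-sided)
z_β = 0.772 (for power = 0.78)
d = 0.77

n = ((1.645 + 0.772) / 0.77)²
n = (3.139)²
n ≈ 9.85
Round up to the next whole number: n = 10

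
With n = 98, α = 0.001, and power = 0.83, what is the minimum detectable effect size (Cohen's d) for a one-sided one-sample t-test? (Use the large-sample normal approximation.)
d ≈ 0.41

Minimum detectable effect (one-sample t-test, normal approximation):
d = (z_α + z_β) / √n
d = (3.090 + 0.954) / √98
d = 4.044 / 9.899
d ≈ 0.41

By Cohen's convention (0.2 small / 0.5 medium / 0.8 large): small effect.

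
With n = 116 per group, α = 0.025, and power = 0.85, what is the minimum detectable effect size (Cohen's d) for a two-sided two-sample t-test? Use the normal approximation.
d ≈ 0.43

Minimum detectable effect (two-sample t-test, normal approximation):
d = (z_{α/2} + z_β) / √(n/2)
d = (2.241 + 1.036) / √(116/2)
d = 3.278 / 7.616
d ≈ 0.43

By Cohen's convention (0.2 small / 0.5 medium / 0.8 large): small effect.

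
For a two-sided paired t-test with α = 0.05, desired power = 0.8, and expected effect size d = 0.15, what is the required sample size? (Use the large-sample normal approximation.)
n = 349 pairs

Sample size formula (paired t-test, normal approximation):
n = ((z_{α/2} + z_β) / d)²

z_{α/2} = 1.960 (for α = 0.05, two-sided)
z_β = 0.842 (for power = 0.8)
d = 0.15

n = ((1.960 + 0.842) / 0.15)²
n = (18.680)²
n ≈ 348.94
Round up to the next whole number: n = 349 pairs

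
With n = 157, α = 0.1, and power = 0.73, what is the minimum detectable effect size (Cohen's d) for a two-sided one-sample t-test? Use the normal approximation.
d ≈ 0.18

Minimum detectable effect (one-sample t-test, normal approximation):
d = (z_{α/2} + z_β) / √n
d = (1.645 + 0.613) / √157
d = 2.258 / 12.530
d ≈ 0.18

By Cohen's convention (0.2 small / 0.5 medium / 0.8 large): very small effect.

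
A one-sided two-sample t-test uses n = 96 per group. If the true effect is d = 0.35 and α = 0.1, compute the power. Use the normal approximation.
Power ≈ 0.87

Power calculation (two-sample t-test, normal approximation):
z_β = d · √(n/2) - z_α
z_β = 0.35 · √(96/2) - 1.282
z_β = 0.35 · 6.928 - 1.282
z_β = 1.143

Power = Φ(z_β) = Φ(1.143) ≈ 0.874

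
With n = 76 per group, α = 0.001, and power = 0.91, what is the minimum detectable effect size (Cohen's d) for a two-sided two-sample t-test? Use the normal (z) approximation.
d ≈ 0.75

Minimum detectable effect (two-sample t-test, normal approximation):
d = (z_{α/2} + z_β) / √(n/2)
d = (3.291 + 1.341) / √(76/2)
d = 4.631 / 6.164
d ≈ 0.75

By Cohen's convention (0.2 small / 0.5 medium / 0.8 large): medium effect.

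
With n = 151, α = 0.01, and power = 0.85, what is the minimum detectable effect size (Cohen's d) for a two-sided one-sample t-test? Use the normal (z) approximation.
d ≈ 0.29

Minimum detectable effect (one-sample t-test, normal approximation):
d = (z_{α/2} + z_β) / √n
d = (2.576 + 1.036) / √151
d = 3.612 / 12.288
d ≈ 0.29

By Cohen's convention (0.2 small / 0.5 medium / 0.8 large): small effect.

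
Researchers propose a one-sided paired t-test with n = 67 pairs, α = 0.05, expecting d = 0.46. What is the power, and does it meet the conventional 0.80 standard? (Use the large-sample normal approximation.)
Power ≈ 0.98; the study is adequately powered (power ≥ 0.80)

Power calculation (paired t-test, normal approximation):
z_β = d · √n - z_α
z_β = 0.46 · √67 - 1.645
z_β = 0.46 · 8.185 - 1.645
z_β = 2.120

Power = Φ(z_β) = Φ(2.120) ≈ 0.983

Effect size d = 0.46 is small by Cohen's convention (0.2/0.5/0.8).

Threshold: power ≥ 0.80 is conventionally adequate.
Power ≈ 0.98 → the study is adequately powered (power ≥ 0.80).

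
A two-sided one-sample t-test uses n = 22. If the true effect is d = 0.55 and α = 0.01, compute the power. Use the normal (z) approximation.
Power ≈ 0.50

Power calculation (one-sample t-test, normal approximation):
z_β = d · √n - z_{α/2}
z_β = 0.55 · √22 - 2.576
z_β = 0.55 · 4.690 - 2.576
z_β = 0.004

Power = Φ(z_β) = Φ(0.004) ≈ 0.502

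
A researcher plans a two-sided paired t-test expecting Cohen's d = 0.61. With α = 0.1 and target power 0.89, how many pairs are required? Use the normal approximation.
n = 23 pairs

Sample size formula (paired t-test, normal approximation):
n = ((z_{α/2} + z_β) / d)²

z_{α/2} = 1.645 (for α = 0.1, two-sided)
z_β = 1.227 (for power = 0.89)
d = 0.61

n = ((1.645 + 1.227) / 0.61)²
n = (4.708)²
n ≈ 22.17
Round up to the next whole number: n = 23 pairs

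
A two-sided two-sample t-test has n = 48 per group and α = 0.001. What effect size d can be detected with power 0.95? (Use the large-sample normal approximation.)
d ≈ 1.01

Minimum detectable effect (two-sample t-test, normal approximation):
d = (z_{α/2} + z_β) / √(n/2)
d = (3.291 + 1.645) / √(48/2)
d = 4.935 / 4.899
d ≈ 1.01

By Cohen's convention (0.2 small / 0.5 medium / 0.8 large): large effect.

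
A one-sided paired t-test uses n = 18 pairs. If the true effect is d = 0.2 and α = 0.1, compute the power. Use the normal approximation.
Power ≈ 0.33

Power calculation (paired t-test, normal approximation):
z_β = d · √n - z_α
z_β = 0.2 · √18 - 1.282
z_β = 0.2 · 4.243 - 1.282
z_β = -0.433

Power = Φ(z_β) = Φ(-0.433) ≈ 0.332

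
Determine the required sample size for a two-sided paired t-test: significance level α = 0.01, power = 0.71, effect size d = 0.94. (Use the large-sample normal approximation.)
n = 12 pairs

Sample size formula (paired t-test, normal approximation):
n = ((z_{α/2} + z_β) / d)²

z_{α/2} = 2.576 (for α = 0.01, two-sided)
z_β = 0.553 (for power = 0.71)
d = 0.94

n = ((2.576 + 0.553) / 0.94)²
n = (3.329)²
n ≈ 11.08
Round up to the next whole number: n = 12 pairs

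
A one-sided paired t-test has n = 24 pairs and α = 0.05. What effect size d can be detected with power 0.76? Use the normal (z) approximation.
d ≈ 0.48

Minimum detectable effect (paired t-test, normal approximation):
d = (z_α + z_β) / √n
d = (1.645 + 0.706) / √24
d = 2.351 / 4.899
d ≈ 0.48

By Cohen's convention (0.2 small / 0.5 medium / 0.8 large): small effect.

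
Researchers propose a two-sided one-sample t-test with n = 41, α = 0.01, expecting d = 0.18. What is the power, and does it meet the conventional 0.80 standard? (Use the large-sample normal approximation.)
Power ≈ 0.08; the study is underpowered (power < 0.80)

Power calculation (one-sample t-test, normal approximation):
z_β = d · √n - z_{α/2}
z_β = 0.18 · √41 - 2.576
z_β = 0.18 · 6.403 - 2.576
z_β = -1.423

Power = Φ(z_β) = Φ(-1.423) ≈ 0.077

Effect size d = 0.18 is very small by Cohen's convention (0.2/0.5/0.8).

Threshold: power ≥ 0.80 is conventionally adequate.
Power ≈ 0.08 → the study is underpowered (power < 0.80).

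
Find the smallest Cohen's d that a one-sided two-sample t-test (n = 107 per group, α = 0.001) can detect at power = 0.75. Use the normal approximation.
d ≈ 0.51

Minimum detectable effect (two-sample t-test, normal approximation):
d = (z_α + z_β) / √(n/2)
d = (3.090 + 0.674) / √(107/2)
d = 3.765 / 7.314
d ≈ 0.51

By Cohen's convention (0.2 small / 0.5 medium / 0.8 large): medium effect.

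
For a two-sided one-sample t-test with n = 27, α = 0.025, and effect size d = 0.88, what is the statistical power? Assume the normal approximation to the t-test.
Power ≈ 0.99

Power calculation (one-sample t-test, normal approximation):
z_β = d · √n - z_{α/2}
z_β = 0.88 · √27 - 2.241
z_β = 0.88 · 5.196 - 2.241
z_β = 2.331

Power = Φ(z_β) = Φ(2.331) ≈ 0.990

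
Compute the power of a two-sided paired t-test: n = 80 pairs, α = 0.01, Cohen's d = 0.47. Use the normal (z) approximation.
Power ≈ 0.95

Power calculation (paired t-test, normal approximation):
z_β = d · √n - z_{α/2}
z_β = 0.47 · √80 - 2.576
z_β = 0.47 · 8.944 - 2.576
z_β = 1.628

Power = Φ(z_β) = Φ(1.628) ≈ 0.948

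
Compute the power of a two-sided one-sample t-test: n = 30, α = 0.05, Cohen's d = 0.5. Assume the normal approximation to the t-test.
Power ≈ 0.78

Power calculation (one-sample t-test, normal approximation):
z_β = d · √n - z_{α/2}
z_β = 0.5 · √30 - 1.960
z_β = 0.5 · 5.477 - 1.960
z_β = 0.779

Power = Φ(z_β) = Φ(0.779) ≈ 0.782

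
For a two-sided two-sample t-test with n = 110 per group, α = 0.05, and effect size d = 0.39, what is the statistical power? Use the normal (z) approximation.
Power ≈ 0.82

Power calculation (two-sample t-test, normal approximation):
z_β = d · √(n/2) - z_{α/2}
z_β = 0.39 · √(110/2) - 1.960
z_β = 0.39 · 7.416 - 1.960
z_β = 0.932

Power = Φ(z_β) = Φ(0.932) ≈ 0.824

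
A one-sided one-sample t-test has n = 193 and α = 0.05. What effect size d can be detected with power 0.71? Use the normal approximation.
d ≈ 0.16

Minimum detectable effect (one-sample t-test, normal approximation):
d = (z_α + z_β) / √n
d = (1.645 + 0.553) / √193
d = 2.198 / 13.892
d ≈ 0.16

By Cohen's convention (0.2 small / 0.5 medium / 0.8 large): very small effect.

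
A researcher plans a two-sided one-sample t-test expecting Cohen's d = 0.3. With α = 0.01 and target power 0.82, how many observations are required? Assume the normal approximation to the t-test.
n = 136

Sample size formula (one-sample t-test, normal approximation):
n = ((z_{α/2} + z_β) / d)²

z_{α/2} = 2.576 (for α = 0.01, two-sided)
z_β = 0.915 (for power = 0.82)
d = 0.3

n = ((2.576 + 0.915) / 0.3)²
n = (11.637)²
n ≈ 135.42
Round up to the next whole number: n = 136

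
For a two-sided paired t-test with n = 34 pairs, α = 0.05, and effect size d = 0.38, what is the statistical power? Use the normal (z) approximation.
Power ≈ 0.60

Power calculation (paired t-test, normal approximation):
z_β = d · √n - z_{α/2}
z_β = 0.38 · √34 - 1.960
z_β = 0.38 · 5.831 - 1.960
z_β = 0.256

Power = Φ(z_β) = Φ(0.256) ≈ 0.601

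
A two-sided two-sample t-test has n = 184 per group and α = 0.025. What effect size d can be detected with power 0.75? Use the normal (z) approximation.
d ≈ 0.30

Minimum detectable effect (two-sample t-test, normal approximation):
d = (z_{α/2} + z_β) / √(n/2)
d = (2.241 + 0.674) / √(184/2)
d = 2.916 / 9.592
d ≈ 0.30

By Cohen's convention (0.2 small / 0.5 medium / 0.8 large): small effect.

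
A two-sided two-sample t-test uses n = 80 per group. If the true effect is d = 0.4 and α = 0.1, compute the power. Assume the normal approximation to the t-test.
Power ≈ 0.81

Power calculation (two-sample t-test, normal approximation):
z_β = d · √(n/2) - z_{α/2}
z_β = 0.4 · √(80/2) - 1.645
z_β = 0.4 · 6.325 - 1.645
z_β = 0.885

Power = Φ(z_β) = Φ(0.885) ≈ 0.812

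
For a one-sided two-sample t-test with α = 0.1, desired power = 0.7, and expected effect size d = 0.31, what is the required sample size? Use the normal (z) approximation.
n = 68 per group

Sample size formula (two-sample t-test, normal approximation):
n = 2 · ((z_α + z_β) / d)²

z_α = 1.282 (for α = 0.1, one-sided)
z_β = 0.524 (for power = 0.7)
d = 0.31

n = 2 · ((1.282 + 0.524) / 0.31)²
n = 2 · (5.826)²
n ≈ 67.88
Round up to the next whole number: n = 68 per group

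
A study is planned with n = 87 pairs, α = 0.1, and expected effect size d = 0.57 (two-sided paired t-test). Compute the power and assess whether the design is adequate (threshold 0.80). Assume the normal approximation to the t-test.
Power ≈ 1.00; the study is adequately powered (power ≥ 0.80)

Power calculation (paired t-test, normal approximation):
z_β = d · √n - z_{α/2}
z_β = 0.57 · √87 - 1.645
z_β = 0.57 · 9.327 - 1.645
z_β = 3.672

Power = Φ(z_β) = Φ(3.672) ≈ 1.000

Effect size d = 0.57 is medium by Cohen's convention (0.2/0.5/0.8).

Threshold: power ≥ 0.80 is conventionally adequate.
Power ≈ 1.00 → the study is adequately powered (power ≥ 0.80).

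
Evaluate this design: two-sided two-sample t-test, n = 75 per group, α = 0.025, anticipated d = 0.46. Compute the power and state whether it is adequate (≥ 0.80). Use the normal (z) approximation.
Power ≈ 0.72; the study is underpowered (power < 0.80)

Power calculation (two-sample t-test, normal approximation):
z_β = d · √(n/2) - z_{α/2}
z_β = 0.46 · √(75/2) - 2.241
z_β = 0.46 · 6.124 - 2.241
z_β = 0.576

Power = Φ(z_β) = Φ(0.576) ≈ 0.718

Effect size d = 0.46 is small by Cohen's convention (0.2/0.5/0.8).

Threshold: power ≥ 0.80 is conventionally adequate.
Power ≈ 0.72 → the study is underpowered (power < 0.80).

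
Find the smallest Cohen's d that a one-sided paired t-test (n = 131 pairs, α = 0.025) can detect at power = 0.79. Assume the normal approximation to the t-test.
d ≈ 0.24

Minimum detectable effect (paired t-test, normal approximation):
d = (z_α + z_β) / √n
d = (1.960 + 0.806) / √131
d = 2.766 / 11.446
d ≈ 0.24

By Cohen's convention (0.2 small / 0.5 medium / 0.8 large): small effect.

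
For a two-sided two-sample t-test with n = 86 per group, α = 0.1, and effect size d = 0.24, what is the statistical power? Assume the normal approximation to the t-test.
Power ≈ 0.47

Power calculation (two-sample t-test, normal approximation):
z_β = d · √(n/2) - z_{α/2}
z_β = 0.24 · √(86/2) - 1.645
z_β = 0.24 · 6.557 - 1.645
z_β = -0.071

Power = Φ(z_β) = Φ(-0.071) ≈ 0.472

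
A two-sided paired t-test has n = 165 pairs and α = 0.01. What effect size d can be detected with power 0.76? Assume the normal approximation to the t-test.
d ≈ 0.26

Minimum detectable effect (paired t-test, normal approximation):
d = (z_{α/2} + z_β) / √n
d = (2.576 + 0.706) / √165
d = 3.282 / 12.845
d ≈ 0.26

By Cohen's convention (0.2 small / 0.5 medium / 0.8 large): small effect.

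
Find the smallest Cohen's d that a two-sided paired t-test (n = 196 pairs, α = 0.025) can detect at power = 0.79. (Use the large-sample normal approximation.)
d ≈ 0.22

Minimum detectable effect (paired t-test, normal approximation):
d = (z_{α/2} + z_β) / √n
d = (2.241 + 0.806) / √196
d = 3.048 / 14.000
d ≈ 0.22

By Cohen's convention (0.2 small / 0.5 medium / 0.8 large): small effect.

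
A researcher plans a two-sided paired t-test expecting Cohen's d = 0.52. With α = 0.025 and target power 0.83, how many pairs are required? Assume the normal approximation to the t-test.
n = 38 pairs

Sample size formula (paired t-test, normal approximation):
n = ((z_{α/2} + z_β) / d)²

z_{α/2} = 2.241 (for α = 0.025, two-sided)
z_β = 0.954 (for power = 0.83)
d = 0.52

n = ((2.241 + 0.954) / 0.52)²
n = (6.144)²
n ≈ 37.75
Round up to the next whole number: n = 38 pairs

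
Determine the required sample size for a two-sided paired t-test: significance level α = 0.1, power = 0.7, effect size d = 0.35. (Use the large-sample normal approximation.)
n = 39 pairs

Sample size formula (paired t-test, normal approximation):
n = ((z_{α/2} + z_β) / d)²

z_{α/2} = 1.645 (for α = 0.1, two-sided)
z_β = 0.524 (for power = 0.7)
d = 0.35

n = ((1.645 + 0.524) / 0.35)²
n = (6.197)²
n ≈ 38.40
Round up to the next whole number: n = 39 pairs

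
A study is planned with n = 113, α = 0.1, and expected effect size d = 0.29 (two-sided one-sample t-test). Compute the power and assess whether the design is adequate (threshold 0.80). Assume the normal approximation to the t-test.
Power ≈ 0.92; the study is adequately powered (power ≥ 0.80)

Power calculation (one-sample t-test, normal approximation):
z_β = d · √n - z_{α/2}
z_β = 0.29 · √113 - 1.645
z_β = 0.29 · 10.630 - 1.645
z_β = 1.438

Power = Φ(z_β) = Φ(1.438) ≈ 0.925

Effect size d = 0.29 is small by Cohen's convention (0.2/0.5/0.8).

Threshold: power ≥ 0.80 is conventionally adequate.
Power ≈ 0.92 → the study is adequately powered (power ≥ 0.80).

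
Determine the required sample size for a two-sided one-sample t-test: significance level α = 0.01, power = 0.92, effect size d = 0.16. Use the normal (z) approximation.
n = 620

Sample size formula (one-sample t-test, normal approximation):
n = ((z_{α/2} + z_β) / d)²

z_{α/2} = 2.576 (for α = 0.01, two-sided)
z_β = 1.405 (for power = 0.92)
d = 0.16

n = ((2.576 + 1.405) / 0.16)²
n = (24.881)²
n ≈ 619.06
Round up to the next whole number: n = 620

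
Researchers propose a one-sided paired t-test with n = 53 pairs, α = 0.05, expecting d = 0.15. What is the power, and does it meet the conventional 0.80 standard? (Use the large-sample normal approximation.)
Power ≈ 0.29; the study is underpowered (power < 0.80)

Power calculation (paired t-test, normal approximation):
z_β = d · √n - z_α
z_β = 0.15 · √53 - 1.645
z_β = 0.15 · 7.280 - 1.645
z_β = -0.553

Power = Φ(z_β) = Φ(-0.553) ≈ 0.290

Effect size d = 0.15 is very small by Cohen's convention (0.2/0.5/0.8).

Threshold: power ≥ 0.80 is conventionally adequate.
Power ≈ 0.29 → the study is underpowered (power < 0.80).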